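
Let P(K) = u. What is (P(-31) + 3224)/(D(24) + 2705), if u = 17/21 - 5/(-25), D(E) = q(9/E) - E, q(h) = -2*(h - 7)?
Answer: 1354504/1131585 ≈ 1.1970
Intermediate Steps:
q(h) = 14 - 2*h (q(h) = -2*(-7 + h) = 14 - 2*h)
D(E) = 14 - E - 18/E (D(E) = (14 - 18/E) - E = 14 - E - 18/E)
u = 106/105 (u = 17*(1/21) - 5*(-1/25) = 17/21 + 1/5 = 106/105 ≈ 1.0095)
P(K) = 106/105
(P(-31) + 3224)/(D(24) + 2705) = (106/105 + 3224)/((14 - 1*24 - 18/24) + 2705) = 338626/(105*((14 - 24 - 18*1/24) + 2705)) = 338626/(105*((14 - 24 - 3/4) + 2705)) = 338626/(105*(-43/4 + 2705)) = 338626/(105*(10777/4)) = (338626/105)*(4/10777) = 1354504/1131585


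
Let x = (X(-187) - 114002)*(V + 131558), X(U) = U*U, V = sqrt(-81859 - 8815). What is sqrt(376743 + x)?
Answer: sqrt(-10397046671 - 79033*I*sqrt(90674)) ≈ 117.0 - 1.0197e+5*I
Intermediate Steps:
V = I*sqrt(90674) (V = sqrt(-90674) = I*sqrt(90674) ≈ 301.12*I)
X(U) = U**2
x = -10397423414 - 79033*I*sqrt(90674) (x = ((-187)**2 - 114002)*(I*sqrt(90674) + 131558) = (34969 - 114002)*(131558 + I*sqrt(90674)) = -79033*(131558 + I*sqrt(90674)) = -10397423414 - 79033*I*sqrt(90674) ≈ -1.0397e+10 - 2.3799e+7*I)
sqrt(376743 + x) = sqrt(376743 + (-10397423414 - 79033*I*sqrt(90674))) = sqrt(-10397046671 - 79033*I*sqrt(90674))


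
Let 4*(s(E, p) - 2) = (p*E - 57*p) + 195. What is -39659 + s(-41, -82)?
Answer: -150397/4 ≈ -37599.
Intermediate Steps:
s(E, p) = 203/4 - 57*p/4 + E*p/4 (s(E, p) = 2 + ((p*E - 57*p) + 195)/4 = 2 + ((E*p - 57*p) + 195)/4 = 2 + ((-57*p + E*p) + 195)/4 = 2 + (195 - 57*p + E*p)/4 = 2 + (195/4 - 57*p/4 + E*p/4) = 203/4 - 57*p/4 + E*p/4)
-39659 + s(-41, -82) = -39659 + (203/4 - 57/4*(-82) + (¼)*(-41)*(-82)) = -39659 + (203/4 + 2337/2 + 1681/2) = -39659 + 8239/4 = -150397/4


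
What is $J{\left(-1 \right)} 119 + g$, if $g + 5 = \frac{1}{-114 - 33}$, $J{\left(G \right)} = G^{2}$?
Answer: $\frac{16757}{147} \approx 113.99$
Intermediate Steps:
$g = - \frac{736}{147}$ ($g = -5 + \frac{1}{-114 - 33} = -5 + \frac{1}{-147} = -5 - \frac{1}{147} = - \frac{736}{147} \approx -5.0068$)
$J{\left(-1 \right)} 119 + g = \left(-1\right)^{2} \cdot 119 - \frac{736}{147} = 1 \cdot 119 - \frac{736}{147} = 119 - \frac{736}{147} = \frac{16757}{147}$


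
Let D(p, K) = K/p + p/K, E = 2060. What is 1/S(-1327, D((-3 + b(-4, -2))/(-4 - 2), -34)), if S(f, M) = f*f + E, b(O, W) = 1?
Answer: 1/1762989 ≈ 5.6722e-7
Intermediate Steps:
S(f, M) = 2060 + f² (S(f, M) = f*f + 2060 = f² + 2060 = 2060 + f²)
1/S(-1327, D((-3 + b(-4, -2))/(-4 - 2), -34)) = 1/(2060 + (-1327)²) = 1/(2060 + 1760929) = 1/1762989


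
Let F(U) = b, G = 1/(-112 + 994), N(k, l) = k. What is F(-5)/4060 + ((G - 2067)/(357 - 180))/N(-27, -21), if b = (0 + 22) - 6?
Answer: 266757101/611186310 ≈ 0.43646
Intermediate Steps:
G = 1/882 ≈ 0.0011338
b = 16 (b = 22 - 6 = 16)
F(U) = 16
F(-5)/4060 + ((G - 2067)/(357 - 180))/N(-27, -21) = 16/4060 + ((1/882 - 2067)/(357 - 180))/(-27) = 16*(1/4060) - 1823093/882/177*(-1/27) = 4/1015 - 1823093/882*1/177*(-1/27) = 4/1015 - 1823093/156114*(-1/27) = 4/1015 + 1823093/4215078 = 266757101/611186310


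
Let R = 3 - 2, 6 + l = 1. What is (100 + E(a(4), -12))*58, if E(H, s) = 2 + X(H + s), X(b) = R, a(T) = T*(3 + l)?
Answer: 5974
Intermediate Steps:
l = -5 (l = -6 + 1 = -5)
a(T) = -2*T (a(T) = T*(3 - 5) = T*(-2) = -2*T)
R = 1
X(b) = 1
E(H, s) = 3 (E(H, s) = 2 + 1 = 3)
(100 + E(a(4), -12))*58 = (100 + 3)*58 = 103*58 = 5974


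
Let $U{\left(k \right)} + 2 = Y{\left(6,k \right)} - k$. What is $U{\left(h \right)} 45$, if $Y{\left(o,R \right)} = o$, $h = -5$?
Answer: $405$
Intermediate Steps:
$U{\left(k \right)} = 4 - k$ ($U{\left(k \right)} = -2 - \left(-6 + k\right) = 4 - k$)
$U{\left(h \right)} 45 = \left(4 - -5\right) 45 = \left(4 + 5\right) 45 = 9 \cdot 45 = 405$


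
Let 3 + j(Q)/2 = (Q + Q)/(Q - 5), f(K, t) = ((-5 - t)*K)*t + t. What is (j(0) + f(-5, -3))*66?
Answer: -2574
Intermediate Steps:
f(K, t) = t + K*t*(-5 - t) (f(K, t) = (K*(-5 - t))*t + t = K*t*(-5 - t) + t = t + K*t*(-5 - t))
j(Q) = -6 + 4*Q/(-5 + Q) (j(Q) = -6 + 2*((Q + Q)/(Q - 5)) = -6 + 2*((2*Q)/(-5 + Q)) = -6 + 2*(2*Q/(-5 + Q)) = -6 + 4*Q/(-5 + Q))
(j(0) + f(-5, -3))*66 = (2*(15 - 1*0)/(-5 + 0) - 3*(1 - 5*(-5) - 1*(-5)*(-3)))*66 = (2*(15 + 0)/(-5) - 3*(1 + 25 - 15))*66 = (2*(-1/5)*15 - 3*11)*66 = (-6 - 33)*66 = -39*66 = -2574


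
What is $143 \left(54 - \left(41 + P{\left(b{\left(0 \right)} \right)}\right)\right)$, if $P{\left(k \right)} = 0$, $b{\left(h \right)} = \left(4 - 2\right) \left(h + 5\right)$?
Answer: $1859$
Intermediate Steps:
$b{\left(h \right)} = 10 + 2 h$ ($b{\left(h \right)} = 2 \left(5 + h\right) = 10 + 2 h$)
$143 \left(54 - \left(41 + P{\left(b{\left(0 \right)} \right)}\right)\right) = 143 \left(54 - 41\right) = 143 \cdot 13 = 1859$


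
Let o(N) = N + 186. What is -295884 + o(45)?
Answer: -295653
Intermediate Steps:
o(N) = 186 + N
-295884 + o(45) = -295884 + (186 + 45) = -295884 + 231 = -295653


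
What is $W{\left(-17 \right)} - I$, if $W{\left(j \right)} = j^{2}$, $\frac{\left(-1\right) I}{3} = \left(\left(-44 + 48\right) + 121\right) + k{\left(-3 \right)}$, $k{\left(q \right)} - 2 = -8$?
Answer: $646$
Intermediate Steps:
$k{\left(q \right)} = -6$ ($k{\left(q \right)} = 2 - 8 = -6$)
$I = -357$ ($I = - 3 \left(\left(\left(-44 + 48\right) + 121\right) - 6\right) = - 3 \left(\left(4 + 121\right) - 6\right) = - 3 \left(125 - 6\right) = \left(-3\right) 119 = -357$)
$W{\left(-17 \right)} - I = \left(-17\right)^{2} - -357 = 289 + 357 = 646$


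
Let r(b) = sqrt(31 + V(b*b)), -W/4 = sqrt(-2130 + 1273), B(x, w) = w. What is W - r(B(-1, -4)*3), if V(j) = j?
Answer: -5*sqrt(7) - 4*I*sqrt(857) ≈ -13.229 - 117.1*I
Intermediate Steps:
W = -4*I*sqrt(857) (W = -4*sqrt(-2130 + 1273) = -4*I*sqrt(857) ≈ -117.1*I)
r(b) = sqrt(31 + b**2) (r(b) = sqrt(31 + b*b) = sqrt(31 + b**2))
W - r(B(-1, -4)*3) = -4*I*sqrt(857) - sqrt(31 + (-4*3)**2) = -4*I*sqrt(857) - sqrt(31 + (-12)**2) = -4*I*sqrt(857) - sqrt(31 + 144) = -4*I*sqrt(857) - sqrt(175) = -4*I*sqrt(857) - 5*sqrt(7) = -5*sqrt(7) - 4*I*sqrt(857)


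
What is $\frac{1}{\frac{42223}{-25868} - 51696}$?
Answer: $- \frac{25868}{1337314351} \approx -1.9343 \cdot 10^{-5}$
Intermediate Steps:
$\frac{1}{\frac{42223}{-25868} - 51696} = \frac{1}{42223 \left(- \frac{1}{25868}\right) - 51696} = \frac{1}{- \frac{42223}{25868} - 51696} = \frac{1}{- \frac{1337314351}{25868}} = - \frac{25868}{1337314351}$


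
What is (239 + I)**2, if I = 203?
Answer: 195364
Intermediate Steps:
(239 + I)**2 = (239 + 203)**2 = 442**2 = 195364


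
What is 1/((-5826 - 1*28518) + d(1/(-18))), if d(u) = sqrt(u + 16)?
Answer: -618192/21231185761 - 3*sqrt(574)/21231185761 ≈ -2.9121e-5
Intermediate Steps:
d(u) = sqrt(16 + u)
1/((-5826 - 1*28518) + d(1/(-18))) = 1/((-5826 - 1*28518) + sqrt(16 + 1/(-18))) = 1/((-5826 - 28518) + sqrt(16 - 1/18)) = 1/(-34344 + sqrt(287/18)) = 1/(-34344 + sqrt(574)/6)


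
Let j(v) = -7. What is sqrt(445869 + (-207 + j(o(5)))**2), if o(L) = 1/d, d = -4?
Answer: sqrt(491665) ≈ 701.19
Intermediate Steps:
o(L) = -1/4 (o(L) = 1/(-4) = -1/4)
sqrt(445869 + (-207 + j(o(5)))**2) = sqrt(445869 + (-207 - 7)**2) = sqrt(445869 + (-214)**2) = sqrt(445869 + 45796) = sqrt(491665)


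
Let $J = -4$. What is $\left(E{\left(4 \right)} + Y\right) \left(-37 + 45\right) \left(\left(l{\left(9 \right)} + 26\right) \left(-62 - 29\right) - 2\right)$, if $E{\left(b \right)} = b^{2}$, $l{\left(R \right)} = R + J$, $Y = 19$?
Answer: $-790440$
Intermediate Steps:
$l{\left(R \right)} = -4 + R$ ($l{\left(R \right)} = R - 4 = -4 + R$)
$\left(E{\left(4 \right)} + Y\right) \left(-37 + 45\right) \left(\left(l{\left(9 \right)} + 26\right) \left(-62 - 29\right) - 2\right) = \left(4^{2} + 19\right) \left(-37 + 45\right) \left(\left(\left(-4 + 9\right) + 26\right) \left(-62 - 29\right) - 2\right) = \left(16 + 19\right) 8 \left(\left(5 + 26\right) \left(-91\right) - 2\right) = 35 \cdot 8 \left(31 \left(-91\right) - 2\right) = 280 \left(-2821 - 2\right) = 280 \left(-2823\right) = -790440$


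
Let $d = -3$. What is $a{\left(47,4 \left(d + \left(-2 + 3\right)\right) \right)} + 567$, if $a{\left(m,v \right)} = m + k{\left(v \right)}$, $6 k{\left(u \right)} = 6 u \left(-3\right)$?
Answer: $638$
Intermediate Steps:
$k{\left(u \right)} = - 3 u$ ($k{\left(u \right)} = \frac{6 u \left(-3\right)}{6} = \frac{\left(-18\right) u}{6} = - 3 u$)
$a{\left(m,v \right)} = m - 3 v$
$a{\left(47,4 \left(d + \left(-2 + 3\right)\right) \right)} + 567 = \left(47 - 3 \cdot 4 \left(-3 + \left(-2 + 3\right)\right)\right) + 567 = \left(47 - 3 \cdot 4 \left(-3 + 1\right)\right) + 567 = \left(47 - 3 \cdot 4 \left(-2\right)\right) + 567 = \left(47 - -24\right) + 567 = \left(47 + 24\right) + 567 = 71 + 567 = 638$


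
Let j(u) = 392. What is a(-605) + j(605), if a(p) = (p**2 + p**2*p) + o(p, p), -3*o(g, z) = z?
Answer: -663235519/3 ≈ -2.2108e+8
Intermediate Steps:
o(g, z) = -z/3
a(p) = p**2 + p**3 - p/3 (a(p) = (p**2 + p**2*p) - p/3 = (p**2 + p**3) - p/3 = p**2 + p**3 - p/3)
a(-605) + j(605) = -605*(-1/3 - 605 + (-605)**2) + 392 = -605*(-1/3 - 605 + 366025) + 392 = -605*1096259/3 + 392 = -663236695/3 + 392 = -663235519/3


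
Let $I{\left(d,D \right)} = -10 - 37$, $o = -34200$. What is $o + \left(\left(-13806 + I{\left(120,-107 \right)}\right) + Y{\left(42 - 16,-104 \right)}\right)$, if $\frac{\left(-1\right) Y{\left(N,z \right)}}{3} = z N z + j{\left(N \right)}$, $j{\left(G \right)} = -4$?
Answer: $-891689$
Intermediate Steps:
$Y{\left(N,z \right)} = 12 - 3 N z^{2}$ ($Y{\left(N,z \right)} = - 3 \left(z N z - 4\right) = - 3 \left(N z z - 4\right) = - 3 \left(N z^{2} - 4\right) = - 3 \left(-4 + N z^{2}\right) = 12 - 3 N z^{2}$)
$I{\left(d,D \right)} = -47$ ($I{\left(d,D \right)} = -10 - 37 = -47$)
$o + \left(\left(-13806 + I{\left(120,-107 \right)}\right) + Y{\left(42 - 16,-104 \right)}\right) = -34200 + \left(\left(-13806 - 47\right) + \left(12 - 3 \left(42 - 16\right) \left(-104\right)^{2}\right)\right) = -34200 + \left(-13853 + \left(12 - 3 \left(42 - 16\right) 10816\right)\right) = -34200 + \left(-13853 + \left(12 - 78 \cdot 10816\right)\right) = -34200 + \left(-13853 + \left(12 - 843648\right)\right) = -34200 - 857489 = -891689$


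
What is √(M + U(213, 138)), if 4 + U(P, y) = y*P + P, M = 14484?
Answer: √44087 ≈ 209.97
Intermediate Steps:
U(P, y) = -4 + P + P*y (U(P, y) = -4 + (y*P + P) = -4 + (P*y + P) = -4 + (P + P*y) = -4 + P + P*y)
√(M + U(213, 138)) = √(14484 + (-4 + 213 + 213*138)) = √(14484 + (-4 + 213 + 29394)) = √(14484 + 29603) = √44087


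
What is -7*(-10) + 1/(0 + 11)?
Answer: 771/11 ≈ 70.091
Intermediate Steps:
-7*(-10) + 1/(0 + 11) = 70 + 1/11 = 771/11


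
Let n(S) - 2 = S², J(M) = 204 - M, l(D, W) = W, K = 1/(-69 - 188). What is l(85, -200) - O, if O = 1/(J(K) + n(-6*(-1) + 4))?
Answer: -15728857/78643 ≈ -200.00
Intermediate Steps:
K = -1/257 (K = 1/(-257) = -1/257 ≈ -0.0038911)
n(S) = 2 + S²
O = 257/78643 (O = 1/((204 - 1*(-1/257)) + (2 + (-6*(-1) + 4)²)) = 1/((204 + 1/257) + (2 + (6 + 4)²)) = 1/(52429/257 + (2 + 10²)) = 1/(52429/257 + (2 + 100)) = 1/(52429/257 + 102) = 1/(78643/257) = 257/78643 ≈ 0.0032679)
l(85, -200) - O = -200 - 1*257/78643 = -200 - 257/78643 = -15728857/78643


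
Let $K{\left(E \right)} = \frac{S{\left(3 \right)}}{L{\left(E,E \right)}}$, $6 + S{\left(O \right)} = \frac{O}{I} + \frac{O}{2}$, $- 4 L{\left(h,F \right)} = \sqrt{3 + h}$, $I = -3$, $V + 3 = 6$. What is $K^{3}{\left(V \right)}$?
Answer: $\frac{2662 \sqrt{6}}{9} \approx 724.5$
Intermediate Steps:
$V = 3$ ($V = -3 + 6 = 3$)
$L{\left(h,F \right)} = - \frac{\sqrt{3 + h}}{4}$
$S{\left(O \right)} = -6 + \frac{O}{6}$ ($S{\left(O \right)} = -6 + \left(\frac{O}{-3} + \frac{O}{2}\right) = -6 + \left(O \left(- \frac{1}{3}\right) + O \frac{1}{2}\right) = -6 + \left(- \frac{O}{3} + \frac{O}{2}\right) = -6 + \frac{O}{6}$)
$K{\left(E \right)} = \frac{22}{\sqrt{3 + E}}$ ($K{\left(E \right)} = \frac{-6 + \frac{1}{6} \cdot 3}{\left(- \frac{1}{4}\right) \sqrt{3 + E}} = \left(-6 + \frac{1}{2}\right) \left(- \frac{4}{\sqrt{3 + E}}\right) = - \frac{11 \left(- \frac{4}{\sqrt{3 + E}}\right)}{2} = \frac{22}{\sqrt{3 + E}}$)
$K^{3}{\left(V \right)} = \left(\frac{22}{\sqrt{3 + 3}}\right)^{3} = \left(\frac{22}{\sqrt{6}}\right)^{3} = \left(22 \frac{\sqrt{6}}{6}\right)^{3} = \left(\frac{11 \sqrt{6}}{3}\right)^{3} = \frac{2662 \sqrt{6}}{9}$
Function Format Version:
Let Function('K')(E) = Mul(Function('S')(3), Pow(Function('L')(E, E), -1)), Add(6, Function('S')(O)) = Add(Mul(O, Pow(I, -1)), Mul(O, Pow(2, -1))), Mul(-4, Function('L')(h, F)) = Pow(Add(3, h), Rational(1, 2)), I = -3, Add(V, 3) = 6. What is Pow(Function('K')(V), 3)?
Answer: Mul(Rational(2662, 9), Pow(6, Rational(1, 2))) ≈ 724.50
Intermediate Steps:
V = 3 (V = Add(-3, 6) = 3)
Function('L')(h, F) = Mul(Rational(-1, 4), Pow(Add(3, h), Rational(1, 2)))
Function('S')(O) = Add(-6, Mul(Rational(1, 6), O)) (Function('S')(O) = Add(-6, Add(Mul(O, Pow(-3, -1)), Mul(O, Pow(2, -1)))) = Add(-6, Add(Mul(O, Rational(-1, 3)), Mul(O, Rational(1, 2)))) = Add(-6, Add(Mul(Rational(-1, 3), O), Mul(Rational(1, 2), O))) = Add(-6, Mul(Rational(1, 6), O)))
Function('K')(E) = Mul(22, Pow(Add(3, E), Rational(-1, 2))) (Function('K')(E) = Mul(Add(-6, Mul(Rational(1, 6), 3)), Pow(Mul(Rational(-1, 4), Pow(Add(3, E), Rational(1, 2))), -1)) = Mul(Add(-6, Rational(1, 2)), Mul(-4, Pow(Add(3, E), Rational(-1, 2)))) = Mul(Rational(-11, 2), Mul(-4, Pow(Add(3, E), Rational(-1, 2)))) = Mul(22, Pow(Add(3, E), Rational(-1, 2))))
Pow(Function('K')(V), 3) = Pow(Mul(22, Pow(Add(3, 3), Rational(-1, 2))), 3) = Pow(Mul(22, Pow(6, Rational(-1, 2))), 3) = Pow(Mul(22, Mul(Rational(1, 6), Pow(6, Rational(1, 2)))), 3) = Pow(Mul(Rational(11, 3), Pow(6, Rational(1, 2))), 3) = Mul(Rational(2662, 9), Pow(6, Rational(1, 2)))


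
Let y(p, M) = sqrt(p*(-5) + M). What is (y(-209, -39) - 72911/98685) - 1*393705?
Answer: -38852850836/98685 + sqrt(1006) ≈ -3.9367e+5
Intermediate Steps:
y(p, M) = sqrt(M - 5*p) (y(p, M) = sqrt(-5*p + M) = sqrt(M - 5*p))
(y(-209, -39) - 72911/98685) - 1*393705 = (sqrt(-39 - 5*(-209)) - 72911/98685) - 1*393705 = (sqrt(-39 + 1045) - 72911*1/98685) - 393705 = (sqrt(1006) - 72911/98685) - 393705 = (-72911/98685 + sqrt(1006)) - 393705 = -38852850836/98685 + sqrt(1006)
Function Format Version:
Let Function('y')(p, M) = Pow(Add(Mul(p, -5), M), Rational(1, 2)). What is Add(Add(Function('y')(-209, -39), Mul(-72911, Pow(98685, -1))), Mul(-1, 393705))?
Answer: Add(Rational(-38852850836, 98685), Pow(1006, Rational(1, 2))) ≈ -3.9367e+5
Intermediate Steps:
Function('y')(p, M) = Pow(Add(M, Mul(-5, p)), Rational(1, 2)) (Function('y')(p, M) = Pow(Add(Mul(-5, p), M), Rational(1, 2)) = Pow(Add(M, Mul(-5, p)), Rational(1, 2)))
Add(Add(Function('y')(-209, -39), Mul(-72911, Pow(98685, -1))), Mul(-1, 393705)) = Add(Add(Pow(Add(-39, Mul(-5, -209)), Rational(1, 2)), Mul(-72911, Pow(98685, -1))), Mul(-1, 393705)) = Add(Add(Pow(Add(-39, 1045), Rational(1, 2)), Mul(-72911, Rational(1, 98685))), -393705) = Add(Add(Pow(1006, Rational(1, 2)), Rational(-72911, 98685)), -393705) = Add(Add(Rational(-72911, 98685), Pow(1006, Rational(1, 2))), -393705) = Add(Rational(-38852850836, 98685), Pow(1006, Rational(1, 2)))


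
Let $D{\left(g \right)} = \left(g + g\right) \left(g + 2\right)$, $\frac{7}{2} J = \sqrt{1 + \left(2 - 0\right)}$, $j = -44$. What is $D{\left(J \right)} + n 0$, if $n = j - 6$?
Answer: $\frac{24}{49} + \frac{8 \sqrt{3}}{7} \approx 2.4693$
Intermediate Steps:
$n = -50$ ($n = -44 - 6 = -50$)
$J = \frac{2 \sqrt{3}}{7}$ ($J = \frac{2 \sqrt{1 + \left(2 - 0\right)}}{7} = \frac{2 \sqrt{1 + \left(2 + 0\right)}}{7} = \frac{2 \sqrt{1 + 2}}{7} = \frac{2 \sqrt{3}}{7} \approx 0.49487$)
$D{\left(g \right)} = 2 g \left(2 + g\right)$
$D{\left(J \right)} + n 0 = 2 \frac{2 \sqrt{3}}{7} \left(2 + \frac{2 \sqrt{3}}{7}\right) - 0 = \frac{4 \sqrt{3} \left(2 + \frac{2 \sqrt{3}}{7}\right)}{7} + 0 = \frac{4 \sqrt{3} \left(2 + \frac{2 \sqrt{3}}{7}\right)}{7}$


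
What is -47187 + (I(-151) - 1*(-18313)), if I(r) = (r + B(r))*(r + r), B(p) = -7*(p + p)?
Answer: -621700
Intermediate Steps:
B(p) = -14*p
I(r) = -26*r**2 (I(r) = (r - 14*r)*(r + r) = (-13*r)*(2*r) = -26*r**2)
-47187 + (I(-151) - 1*(-18313)) = -47187 + (-26*(-151)**2 - 1*(-18313)) = -47187 + (-26*22801 + 18313) = -47187 + (-592826 + 18313) = -47187 - 574513 = -621700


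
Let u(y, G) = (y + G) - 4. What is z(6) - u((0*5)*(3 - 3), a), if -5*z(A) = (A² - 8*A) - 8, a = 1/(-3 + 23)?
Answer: 159/20 ≈ 7.9500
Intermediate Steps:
a = 1/20 ≈ 0.050000
u(y, G) = -4 + G + y (u(y, G) = (G + y) - 4 = -4 + G + y)
z(A) = 8/5 - A²/5 + 8*A/5 (z(A) = -((A² - 8*A) - 8)/5 = -(-8 + A² - 8*A)/5 = 8/5 - A²/5 + 8*A/5)
z(6) - u((0*5)*(3 - 3), a) = (8/5 - ⅕*6² + (8/5)*6) - (-4 + 1/20 + (0*5)*(3 - 3)) = (8/5 - ⅕*36 + 48/5) - (-4 + 1/20 + 0*0) = (8/5 - 36/5 + 48/5) - (-4 + 1/20 + 0) = 4 - 1*(-79/20) = 4 + 79/20 = 159/20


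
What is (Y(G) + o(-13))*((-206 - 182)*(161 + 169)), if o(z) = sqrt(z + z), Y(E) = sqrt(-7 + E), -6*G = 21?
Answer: 64020*I*(-sqrt(42) - 2*sqrt(26)) ≈ -1.0678e+6*I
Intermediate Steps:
G = -7/2 (G = -1/6*21 = -7/2 ≈ -3.5000)
o(z) = sqrt(2)*sqrt(z) (o(z) = sqrt(2*z) = sqrt(2)*sqrt(z))
(Y(G) + o(-13))*((-206 - 182)*(161 + 169)) = (sqrt(-7 - 7/2) + sqrt(2)*sqrt(-13))*((-206 - 182)*(161 + 169)) = (sqrt(-21/2) + sqrt(2)*(I*sqrt(13)))*(-388*330) = (I*sqrt(42)/2 + I*sqrt(26))*(-128040) = (I*sqrt(26) + I*sqrt(42)/2)*(-128040) = -128040*I*sqrt(26) - 64020*I*sqrt(42)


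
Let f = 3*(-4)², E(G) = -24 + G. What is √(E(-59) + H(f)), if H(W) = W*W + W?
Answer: √2269 ≈ 47.634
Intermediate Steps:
f = 48 (f = 3*16 = 48)
H(W) = W + W² (H(W) = W² + W = W + W²)
√(E(-59) + H(f)) = √((-24 - 59) + 48*(1 + 48)) = √(-83 + 48*49) = √(-83 + 2352) = √2269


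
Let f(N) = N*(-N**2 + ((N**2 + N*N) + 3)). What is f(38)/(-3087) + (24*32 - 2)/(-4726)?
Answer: -131114239/7294581 ≈ -17.974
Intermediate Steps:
f(N) = N*(3 + N**2) (f(N) = N*(-N**2 + ((N**2 + N**2) + 3)) = N*(-N**2 + (2*N**2 + 3)) = N*(-N**2 + (3 + 2*N**2)) = N*(3 + N**2))
f(38)/(-3087) + (24*32 - 2)/(-4726) = (38*(3 + 38**2))/(-3087) + (24*32 - 2)/(-4726) = (38*(3 + 1444))*(-1/3087) + (768 - 2)*(-1/4726) = (38*1447)*(-1/3087) + 766*(-1/4726) = 54986*(-1/3087) - 383/2363 = -54986/3087 - 383/2363 = -131114239/7294581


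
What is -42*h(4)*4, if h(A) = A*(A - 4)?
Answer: 0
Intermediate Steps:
h(A) = A*(-4 + A)
-42*h(4)*4 = -168*(-4 + 4)*4 = -168*0*4 = -42*0*4 = 0*4 = 0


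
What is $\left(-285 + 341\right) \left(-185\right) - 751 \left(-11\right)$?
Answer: $-2099$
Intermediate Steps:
$\left(-285 + 341\right) \left(-185\right) - 751 \left(-11\right) = 56 \left(-185\right) - -8261 = -10360 + 8261 = -2099$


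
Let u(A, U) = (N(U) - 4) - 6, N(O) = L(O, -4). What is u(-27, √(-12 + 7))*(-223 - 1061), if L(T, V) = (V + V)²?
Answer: -69336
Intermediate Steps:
L(T, V) = 4*V² (L(T, V) = (2*V)² = 4*V²)
N(O) = 64 (N(O) = 4*(-4)² = 4*16 = 64)
u(A, U) = 54 (u(A, U) = (64 - 4) - 6 = 60 - 6 = 54)
u(-27, √(-12 + 7))*(-223 - 1061) = 54*(-223 - 1061) = 54*(-1284) = -69336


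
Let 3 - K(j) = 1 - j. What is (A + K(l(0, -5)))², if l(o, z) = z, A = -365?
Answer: 135424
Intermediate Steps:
K(j) = 2 + j (K(j) = 3 - (1 - j) = 3 + (-1 + j) = 2 + j)
(A + K(l(0, -5)))² = (-365 + (2 - 5))² = (-365 - 3)² = (-368)² = 135424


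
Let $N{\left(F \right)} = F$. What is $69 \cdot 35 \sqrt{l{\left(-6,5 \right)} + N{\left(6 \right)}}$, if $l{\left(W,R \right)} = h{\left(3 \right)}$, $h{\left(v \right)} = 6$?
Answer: $4830 \sqrt{3} \approx 8365.8$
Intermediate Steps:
$l{\left(W,R \right)} = 6$
$69 \cdot 35 \sqrt{l{\left(-6,5 \right)} + N{\left(6 \right)}} = 69 \cdot 35 \sqrt{6 + 6} = 2415 \sqrt{12} = 2415 \cdot 2 \sqrt{3} = 4830 \sqrt{3}$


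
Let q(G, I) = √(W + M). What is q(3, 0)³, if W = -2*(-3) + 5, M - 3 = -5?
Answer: 27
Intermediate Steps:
M = -2 (M = 3 - 5 = -2)
W = 11 (W = 6 + 5 = 11)
q(G, I) = 3 (q(G, I) = √(11 - 2) = √9 = 3)
q(3, 0)³ = 3³ = 27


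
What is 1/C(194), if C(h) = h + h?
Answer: 1/388 ≈ 0.0025773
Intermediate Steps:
C(h) = 2*h
1/C(194) = 1/(2*194) = 1/388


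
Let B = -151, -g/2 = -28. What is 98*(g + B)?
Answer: -9310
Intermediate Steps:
g = 56 (g = -2*(-28) = 56)
98*(g + B) = 98*(56 - 151) = 98*(-95) = -9310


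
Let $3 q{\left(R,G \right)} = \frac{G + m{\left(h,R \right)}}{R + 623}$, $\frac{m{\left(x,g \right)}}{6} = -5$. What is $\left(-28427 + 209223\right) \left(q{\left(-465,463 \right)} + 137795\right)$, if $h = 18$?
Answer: $\frac{5904369144674}{237} \approx 2.4913 \cdot 10^{10}$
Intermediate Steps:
$m{\left(x,g \right)} = -30$ ($m{\left(x,g \right)} = 6 \left(-5\right) = -30$)
$q{\left(R,G \right)} = \frac{-30 + G}{3 \left(623 + R\right)}$ ($q{\left(R,G \right)} = \frac{\left(G - 30\right) \frac{1}{R + 623}}{3} = \frac{\left(-30 + G\right) \frac{1}{623 + R}}{3} = \frac{\frac{1}{623 + R} \left(-30 + G\right)}{3} = \frac{-30 + G}{3 \left(623 + R\right)}$)
$\left(-28427 + 209223\right) \left(q{\left(-465,463 \right)} + 137795\right) = \left(-28427 + 209223\right) \left(\frac{-30 + 463}{3 \left(623 - 465\right)} + 137795\right) = 180796 \left(\frac{1}{3} \cdot \frac{1}{158} \cdot 433 + 137795\right) = 180796 \left(\frac{433}{474} + 137795\right) = 180796 \cdot \frac{65315263}{474} = \frac{5904369144674}{237}$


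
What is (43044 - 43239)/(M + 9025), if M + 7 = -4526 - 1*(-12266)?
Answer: -65/5586 ≈ -0.011636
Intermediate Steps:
M = 7733 (M = -7 + (-4526 - 1*(-12266)) = -7 + (-4526 + 12266) = -7 + 7740 = 7733)
(43044 - 43239)/(M + 9025) = (43044 - 43239)/(7733 + 9025) = -195/16758 = -195*1/16758 = -65/5586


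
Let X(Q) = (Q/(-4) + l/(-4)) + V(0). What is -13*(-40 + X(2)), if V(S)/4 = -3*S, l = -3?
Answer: 2067/4 ≈ 516.75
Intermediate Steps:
V(S) = -12*S (V(S) = 4*(-3*S) = -12*S)
X(Q) = ¾ - Q/4 (X(Q) = (Q/(-4) - 3/(-4)) - 12*0 = (Q*(-¼) - 3*(-¼)) + 0 = (-Q/4 + ¾) + 0 = (¾ - Q/4) + 0 = ¾ - Q/4)
-13*(-40 + X(2)) = -13*(-40 + (¾ - ¼*2)) = -13*(-40 + (¾ - ½)) = -13*(-40 + ¼) = -13*(-159/4) = 2067/4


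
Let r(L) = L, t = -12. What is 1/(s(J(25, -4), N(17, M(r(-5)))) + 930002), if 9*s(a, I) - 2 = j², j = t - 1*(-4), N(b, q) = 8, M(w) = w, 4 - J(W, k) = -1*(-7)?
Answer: 3/2790028 ≈ 1.0753e-6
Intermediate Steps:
J(W, k) = -3 (J(W, k) = 4 - (-1)*(-7) = 4 - 1*7 = 4 - 7 = -3)
j = -8 (j = -12 - 1*(-4) = -12 + 4 = -8)
s(a, I) = 22/3 (s(a, I) = 2/9 + (⅑)*(-8)² = 2/9 + (⅑)*64 = 2/9 + 64/9 = 22/3)
1/(s(J(25, -4), N(17, M(r(-5)))) + 930002) = 1/(22/3 + 930002) = 1/(2790028/3) = 3/2790028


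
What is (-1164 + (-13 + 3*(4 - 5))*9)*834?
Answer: -1090872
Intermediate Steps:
(-1164 + (-13 + 3*(4 - 5))*9)*834 = (-1164 + (-13 + 3*(-1))*9)*834 = (-1164 + (-13 - 3)*9)*834 = (-1164 - 16*9)*834 = (-1164 - 144)*834 = -1308*834 = -1090872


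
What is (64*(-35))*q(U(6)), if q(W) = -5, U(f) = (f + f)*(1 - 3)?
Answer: 11200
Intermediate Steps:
U(f) = -4*f (U(f) = (2*f)*(-2) = -4*f)
(64*(-35))*q(U(6)) = (64*(-35))*(-5) = -2240*(-5) = 11200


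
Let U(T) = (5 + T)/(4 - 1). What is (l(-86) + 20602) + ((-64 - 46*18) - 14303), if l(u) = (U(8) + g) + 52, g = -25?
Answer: 16315/3 ≈ 5438.3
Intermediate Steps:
U(T) = 5/3 + T/3 (U(T) = (5 + T)/3 = (5 + T)*(⅓) = 5/3 + T/3)
l(u) = 94/3 (l(u) = ((5/3 + (⅓)*8) - 25) + 52 = ((5/3 + 8/3) - 25) + 52 = (13/3 - 25) + 52 = -62/3 + 52 = 94/3)
(l(-86) + 20602) + ((-64 - 46*18) - 14303) = (94/3 + 20602) + ((-64 - 46*18) - 14303) = 61900/3 + ((-64 - 828) - 14303) = 61900/3 + (-892 - 14303) = 61900/3 - 15195 = 16315/3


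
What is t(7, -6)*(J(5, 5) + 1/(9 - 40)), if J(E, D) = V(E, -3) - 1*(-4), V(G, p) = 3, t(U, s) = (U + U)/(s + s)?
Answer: -252/31 ≈ -8.1290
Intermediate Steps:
t(U, s) = U/s (t(U, s) = (2*U)/((2*s)) = (2*U)*(1/(2*s)) = U/s)
J(E, D) = 7 (J(E, D) = 3 - 1*(-4) = 3 + 4 = 7)
t(7, -6)*(J(5, 5) + 1/(9 - 40)) = (7/(-6))*(7 + 1/(9 - 40)) = (7*(-⅙))*(7 + 1/(-31)) = -7*(7 - 1/31)/6 = -7/6*216/31 = -252/31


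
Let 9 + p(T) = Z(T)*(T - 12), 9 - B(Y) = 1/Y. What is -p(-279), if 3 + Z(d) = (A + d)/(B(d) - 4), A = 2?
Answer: -23695497/1396 ≈ -16974.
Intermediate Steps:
B(Y) = 9 - 1/Y
Z(d) = -3 + (2 + d)/(5 - 1/d) (Z(d) = -3 + (2 + d)/((9 - 1/d) - 4) = -3 + (2 + d)/(5 - 1/d))
p(T) = -9 + (-12 + T)*(3 + T² - 13*T)/(-1 + 5*T) (p(T) = -9 + ((3 + T² - 13*T)/(-1 + 5*T))*(T - 12) = -9 + ((3 + T² - 13*T)/(-1 + 5*T))*(-12 + T) = -9 + (-12 + T)*(3 + T² - 13*T)/(-1 + 5*T))
-p(-279) = -(-27 + (-279)³ - 25*(-279)² + 114*(-279))/(-1 + 5*(-279)) = -(-27 - 21717639 - 25*77841 - 31806)/(-1 - 1395) = -(-27 - 21717639 - 1946025 - 31806)/(-1396) = -(-1)*(-23695497)/1396 = -1*23695497/1396 = -23695497/1396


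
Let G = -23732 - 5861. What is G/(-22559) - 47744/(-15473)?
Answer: 1534949385/349055407 ≈ 4.3974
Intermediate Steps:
G = -29593
G/(-22559) - 47744/(-15473) = -29593/(-22559) - 47744/(-15473) = -29593*(-1/22559) - 47744*(-1/15473) = 29593/22559 + 47744/15473 = 1534949385/349055407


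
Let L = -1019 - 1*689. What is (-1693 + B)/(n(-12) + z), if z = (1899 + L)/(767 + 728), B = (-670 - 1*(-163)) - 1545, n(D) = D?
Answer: 5598775/17749 ≈ 315.44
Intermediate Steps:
L = -1708 (L = -1019 - 689 = -1708)
B = -2052 (B = (-670 + 163) - 1545 = -507 - 1545 = -2052)
z = 191/1495 (z = (1899 - 1708)/(767 + 728) = 191/1495 ≈ 0.12776)
(-1693 + B)/(n(-12) + z) = (-1693 - 2052)/(-12 + 191/1495) = -3745/(-17749/1495) = -3745*(-1495/17749) = 5598775/17749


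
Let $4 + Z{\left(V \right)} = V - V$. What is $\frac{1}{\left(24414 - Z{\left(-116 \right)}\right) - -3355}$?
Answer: $\frac{1}{27773} \approx 3.6006 \cdot 10^{-5}$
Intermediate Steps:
$Z{\left(V \right)} = -4$ ($Z{\left(V \right)} = -4 + \left(V - V\right) = -4 + 0 = -4$)
$\frac{1}{\left(24414 - Z{\left(-116 \right)}\right) - -3355} = \frac{1}{\left(24414 - -4\right) - -3355} = \frac{1}{\left(24414 + 4\right) + 3355} = \frac{1}{24418 + 3355} = \frac{1}{27773}$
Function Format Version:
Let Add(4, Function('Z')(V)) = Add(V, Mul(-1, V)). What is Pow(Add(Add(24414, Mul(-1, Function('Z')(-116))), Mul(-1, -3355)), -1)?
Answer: Rational(1, 27773) ≈ 3.6006e-5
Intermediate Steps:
Function('Z')(V) = -4 (Function('Z')(V) = Add(-4, Add(V, Mul(-1, V))) = Add(-4, 0) = -4)
Pow(Add(Add(24414, Mul(-1, Function('Z')(-116))), Mul(-1, -3355)), -1) = Pow(Add(Add(24414, Mul(-1, -4)), Mul(-1, -3355)), -1) = Pow(Add(Add(24414, 4), 3355), -1) = Pow(Add(24418, 3355), -1) = Pow(27773, -1) = Rational(1, 27773)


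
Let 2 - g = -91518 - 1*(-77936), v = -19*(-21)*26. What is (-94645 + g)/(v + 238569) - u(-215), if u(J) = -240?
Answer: 59665259/248943 ≈ 239.67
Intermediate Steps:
v = 10374 (v = 399*26 = 10374)
g = 13584 (g = 2 - (-91518 - 1*(-77936)) = 2 - (-91518 + 77936) = 2 - 1*(-13582) = 2 + 13582 = 13584)
(-94645 + g)/(v + 238569) - u(-215) = (-94645 + 13584)/(10374 + 238569) - 1*(-240) = -81061/248943 + 240 = 59665259/248943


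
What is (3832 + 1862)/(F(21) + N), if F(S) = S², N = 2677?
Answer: 2847/1559 ≈ 1.8262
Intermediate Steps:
(3832 + 1862)/(F(21) + N) = (3832 + 1862)/(21² + 2677) = 5694/(441 + 2677) = 5694/3118 = 5694*(1/3118) = 2847/1559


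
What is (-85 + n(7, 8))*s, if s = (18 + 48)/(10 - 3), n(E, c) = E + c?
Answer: -660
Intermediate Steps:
s = 66/7 ≈ 9.4286
(-85 + n(7, 8))*s = (-85 + (7 + 8))*(66/7) = (-85 + 15)*(66/7) = -70*66/7 = -660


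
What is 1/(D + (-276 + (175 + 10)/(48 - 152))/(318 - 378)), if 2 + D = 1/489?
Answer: 339040/892249 ≈ 0.37998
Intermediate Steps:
D = -977/489 (D = -2 + 1/489 = -977/489 ≈ -1.9980)
1/(D + (-276 + (175 + 10)/(48 - 152))/(318 - 378)) = 1/(-977/489 + (-276 + (175 + 10)/(48 - 152))/(318 - 378)) = 1/(-977/489 + (-276 + 185/(-104))/(-60)) = 1/(-977/489 + (-276 + 185*(-1/104))*(-1/60)) = 1/(-977/489 + (-276 - 185/104)*(-1/60)) = 1/(-977/489 - 28889/104*(-1/60)) = 1/(-977/489 + 28889/6240) = 1/(892249/339040) = 339040/892249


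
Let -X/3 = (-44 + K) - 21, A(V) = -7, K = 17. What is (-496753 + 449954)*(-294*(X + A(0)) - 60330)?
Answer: 4708353792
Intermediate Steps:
X = 144 (X = -3*((-44 + 17) - 21) = -3*(-27 - 21) = -3*(-48) = 144)
(-496753 + 449954)*(-294*(X + A(0)) - 60330) = (-496753 + 449954)*(-294*(144 - 7) - 60330) = -46799*(-294*137 - 60330) = -46799*(-40278 - 60330) = -46799*(-100608) = 4708353792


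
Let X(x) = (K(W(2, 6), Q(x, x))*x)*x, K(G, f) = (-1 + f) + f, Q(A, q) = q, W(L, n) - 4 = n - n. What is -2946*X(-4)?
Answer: 424224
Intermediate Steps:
W(L, n) = 4 (W(L, n) = 4 + (n - n) = 4 + 0 = 4)
K(G, f) = -1 + 2*f
X(x) = x²*(-1 + 2*x) (X(x) = ((-1 + 2*x)*x)*x = (x*(-1 + 2*x))*x = x²*(-1 + 2*x))
-2946*X(-4) = -2946*(-4)²*(-1 + 2*(-4)) = -47136*(-1 - 8) = -47136*(-9) = -2946*(-144) = 424224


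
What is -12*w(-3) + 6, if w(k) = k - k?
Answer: 6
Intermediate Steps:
w(k) = 0
-12*w(-3) + 6 = -12*0 + 6 = 0 + 6 = 6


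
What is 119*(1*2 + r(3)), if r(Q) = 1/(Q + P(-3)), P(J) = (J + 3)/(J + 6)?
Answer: 833/3 ≈ 277.67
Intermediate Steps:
P(J) = (3 + J)/(6 + J)
r(Q) = 1/Q (r(Q) = 1/(Q + (3 - 3)/(6 - 3)) = 1/(Q + 0/3) = 1/(Q + (⅓)*0) = 1/(Q + 0) = 1/Q)
119*(1*2 + r(3)) = 119*(1*2 + 1/3) = 119*(2 + ⅓) = 119*(7/3) = 833/3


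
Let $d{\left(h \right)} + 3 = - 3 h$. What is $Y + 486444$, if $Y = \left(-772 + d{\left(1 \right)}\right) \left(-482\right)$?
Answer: $861440$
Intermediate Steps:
$d{\left(h \right)} = -3 - 3 h$
$Y = 374996$ ($Y = \left(-772 - 6\right) \left(-482\right) = \left(-778\right) \left(-482\right) = 374996$)
$Y + 486444 = 374996 + 486444 = 861440$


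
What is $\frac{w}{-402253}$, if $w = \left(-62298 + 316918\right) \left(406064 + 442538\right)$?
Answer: $- \frac{216071041240}{402253} \approx -5.3715 \cdot 10^{5}$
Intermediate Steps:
$w = 216071041240$ ($w = 254620 \cdot 848602 = 216071041240$)
$\frac{w}{-402253} = \frac{216071041240}{-402253} = 216071041240 \left(- \frac{1}{402253}\right) = - \frac{216071041240}{402253}$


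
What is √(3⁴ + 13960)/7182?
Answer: √14041/7182 ≈ 0.016499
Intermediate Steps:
√(3⁴ + 13960)/7182 = √(81 + 13960)*(1/7182) = √14041*(1/7182) = √14041/7182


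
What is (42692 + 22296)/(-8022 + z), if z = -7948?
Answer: -32494/7985 ≈ -4.0694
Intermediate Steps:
(42692 + 22296)/(-8022 + z) = (42692 + 22296)/(-8022 - 7948) = 64988/(-15970) = 64988*(-1/15970) = -32494/7985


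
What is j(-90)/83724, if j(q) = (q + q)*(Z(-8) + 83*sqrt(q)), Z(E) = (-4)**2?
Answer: -240/6977 - 3735*I*sqrt(10)/6977 ≈ -0.034399 - 1.6929*I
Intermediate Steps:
Z(E) = 16
j(q) = 2*q*(16 + 83*sqrt(q)) (j(q) = (q + q)*(16 + 83*sqrt(q)) = (2*q)*(16 + 83*sqrt(q)) = 2*q*(16 + 83*sqrt(q)))
j(-90)/83724 = (32*(-90) + 166*(-90)**(3/2))/83724 = (-2880 + 166*(-270*I*sqrt(10)))*(1/83724) = (-2880 - 44820*I*sqrt(10))*(1/83724) = -240/6977 - 3735*I*sqrt(10)/6977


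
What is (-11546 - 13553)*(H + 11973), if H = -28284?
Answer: 409389789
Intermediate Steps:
(-11546 - 13553)*(H + 11973) = (-11546 - 13553)*(-28284 + 11973) = -25099*(-16311) = 409389789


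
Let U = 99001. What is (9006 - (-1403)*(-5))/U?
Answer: 1991/99001 ≈ 0.020111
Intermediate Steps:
(9006 - (-1403)*(-5))/U = (9006 - (-1403)*(-5))/99001 = (9006 - 1*7015)*(1/99001) = (9006 - 7015)*(1/99001) = 1991*(1/99001) = 1991/99001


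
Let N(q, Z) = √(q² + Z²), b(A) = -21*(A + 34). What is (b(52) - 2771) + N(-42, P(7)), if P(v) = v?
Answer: -4577 + 7*√37 ≈ -4534.4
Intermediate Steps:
b(A) = -714 - 21*A (b(A) = -21*(34 + A) = -714 - 21*A)
N(q, Z) = √(Z² + q²)
(b(52) - 2771) + N(-42, P(7)) = ((-714 - 21*52) - 2771) + √(7² + (-42)²) = ((-714 - 1092) - 2771) + √(49 + 1764) = (-1806 - 2771) + √1813 = -4577 + 7*√37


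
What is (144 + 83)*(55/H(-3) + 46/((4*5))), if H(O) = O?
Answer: -109187/30 ≈ -3639.6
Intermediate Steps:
(144 + 83)*(55/H(-3) + 46/((4*5))) = (144 + 83)*(55/(-3) + 46/((4*5))) = 227*(55*(-⅓) + 46/20) = 227*(-55/3 + 46*(1/20)) = 227*(-55/3 + 23/10) = 227*(-481/30) = -109187/30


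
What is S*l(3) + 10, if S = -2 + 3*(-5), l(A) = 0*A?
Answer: 10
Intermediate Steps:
l(A) = 0
S = -17 (S = -2 - 15 = -17)
S*l(3) + 10 = -17*0 + 10 = 0 + 10 = 10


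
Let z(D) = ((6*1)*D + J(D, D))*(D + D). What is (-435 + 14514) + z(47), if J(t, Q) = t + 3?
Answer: 45287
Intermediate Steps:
J(t, Q) = 3 + t
z(D) = 2*D*(3 + 7*D) (z(D) = ((6*1)*D + (3 + D))*(D + D) = (6*D + (3 + D))*(2*D) = (3 + 7*D)*(2*D) = 2*D*(3 + 7*D))
(-435 + 14514) + z(47) = (-435 + 14514) + 2*47*(3 + 7*47) = 14079 + 2*47*(3 + 329) = 14079 + 2*47*332 = 14079 + 31208 = 45287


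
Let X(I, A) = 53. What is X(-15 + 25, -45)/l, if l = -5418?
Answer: -53/5418 ≈ -0.0097822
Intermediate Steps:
X(-15 + 25, -45)/l = 53/(-5418) = 53*(-1/5418) = -53/5418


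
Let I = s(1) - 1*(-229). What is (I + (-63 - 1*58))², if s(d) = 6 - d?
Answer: 12769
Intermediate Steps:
I = 234 (I = (6 - 1*1) - 1*(-229) = (6 - 1) + 229 = 5 + 229 = 234)
(I + (-63 - 1*58))² = (234 + (-63 - 1*58))² = (234 + (-63 - 58))² = (234 - 121)² = 113² = 12769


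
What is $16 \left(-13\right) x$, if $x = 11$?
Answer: $-2288$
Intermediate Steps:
$16 \left(-13\right) x = 16 \left(-13\right) 11 = \left(-208\right) 11 = -2288$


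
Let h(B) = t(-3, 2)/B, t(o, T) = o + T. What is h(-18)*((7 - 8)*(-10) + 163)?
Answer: 173/18 ≈ 9.6111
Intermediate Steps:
t(o, T) = T + o
h(B) = -1/B (h(B) = (2 - 3)/B = -1/B)
h(-18)*((7 - 8)*(-10) + 163) = (-1/(-18))*((7 - 8)*(-10) + 163) = (-1*(-1/18))*(-1*(-10) + 163) = (10 + 163)/18 = (1/18)*173 = 173/18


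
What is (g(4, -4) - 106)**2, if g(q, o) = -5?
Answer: 12321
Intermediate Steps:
(g(4, -4) - 106)**2 = (-5 - 106)**2 = (-111)**2 = 12321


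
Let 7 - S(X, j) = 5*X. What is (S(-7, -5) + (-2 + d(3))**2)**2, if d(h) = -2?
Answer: 3364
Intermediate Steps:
S(X, j) = 7 - 5*X
(S(-7, -5) + (-2 + d(3))**2)**2 = ((7 - 5*(-7)) + (-2 - 2)**2)**2 = ((7 + 35) + (-4)**2)**2 = (42 + 16)**2 = 58**2 = 3364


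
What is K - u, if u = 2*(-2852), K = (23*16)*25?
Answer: 14904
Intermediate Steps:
K = 9200 (K = 368*25 = 9200)
u = -5704
K - u = 9200 - 1*(-5704) = 9200 + 5704 = 14904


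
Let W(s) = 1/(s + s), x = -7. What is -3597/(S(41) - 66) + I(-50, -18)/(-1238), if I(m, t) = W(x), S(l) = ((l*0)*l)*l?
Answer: 944595/17332 ≈ 54.500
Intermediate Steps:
S(l) = 0 (S(l) = (0*l)*l = 0*l = 0)
W(s) = 1/(2*s)
I(m, t) = -1/14 (I(m, t) = (½)/(-7) = (½)*(-⅐) = -1/14)
-3597/(S(41) - 66) + I(-50, -18)/(-1238) = -3597/(0 - 66) - 1/14/(-1238) = -3597/(-66) - 1/14*(-1/1238) = -3597*(-1/66) + 1/17332 = 109/2 + 1/17332 = 944595/17332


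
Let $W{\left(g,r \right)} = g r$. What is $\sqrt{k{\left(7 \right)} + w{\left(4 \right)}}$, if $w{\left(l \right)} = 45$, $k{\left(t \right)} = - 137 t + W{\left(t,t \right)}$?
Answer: $i \sqrt{865} \approx 29.411 i$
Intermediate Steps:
$k{\left(t \right)} = t^{2} - 137 t$ ($k{\left(t \right)} = - 137 t + t t = - 137 t + t^{2} = t^{2} - 137 t$)
$\sqrt{k{\left(7 \right)} + w{\left(4 \right)}} = \sqrt{7 \left(-137 + 7\right) + 45} = \sqrt{7 \left(-130\right) + 45} = \sqrt{-910 + 45} = \sqrt{-865} = i \sqrt{865}$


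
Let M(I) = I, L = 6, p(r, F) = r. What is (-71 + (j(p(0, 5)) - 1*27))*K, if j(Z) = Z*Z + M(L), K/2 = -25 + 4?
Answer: 3864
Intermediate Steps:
K = -42 (K = 2*(-25 + 4) = 2*(-21) = -42)
j(Z) = 6 + Z² (j(Z) = Z*Z + 6 = Z² + 6 = 6 + Z²)
(-71 + (j(p(0, 5)) - 1*27))*K = (-71 + ((6 + 0²) - 1*27))*(-42) = (-71 + ((6 + 0) - 27))*(-42) = (-71 + (6 - 27))*(-42) = (-71 - 21)*(-42) = -92*(-42) = 3864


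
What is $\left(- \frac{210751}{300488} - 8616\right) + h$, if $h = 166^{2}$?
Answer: $\frac{5691031969}{300488} \approx 18939.0$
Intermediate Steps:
$h = 27556$
$\left(- \frac{210751}{300488} - 8616\right) + h = \left(- \frac{210751}{300488} - 8616\right) + 27556 = - \frac{2589215359}{300488} + 27556 = \frac{5691031969}{300488}$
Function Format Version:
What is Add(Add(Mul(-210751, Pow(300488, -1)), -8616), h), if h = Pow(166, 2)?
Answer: Rational(5691031969, 300488) ≈ 18939.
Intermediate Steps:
h = 27556
Add(Add(Mul(-210751, Pow(300488, -1)), -8616), h) = Add(Add(Mul(-210751, Pow(300488, -1)), -8616), 27556) = Add(Add(Mul(-210751, Rational(1, 300488)), -8616), 27556) = Add(Add(Rational(-210751, 300488), -8616), 27556) = Add(Rational(-2589215359, 300488), 27556) = Rational(5691031969, 300488)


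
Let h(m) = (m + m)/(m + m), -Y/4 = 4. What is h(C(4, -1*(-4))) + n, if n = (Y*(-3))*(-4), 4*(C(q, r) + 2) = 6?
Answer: -191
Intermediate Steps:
C(q, r) = -1/2 (C(q, r) = -2 + (1/4)*6 = -2 + 3/2 = -1/2)
Y = -16 (Y = -4*4 = -16)
h(m) = 1 (h(m) = (2*m)/((2*m)) = (2*m)*(1/(2*m)) = 1)
n = -192 (n = -16*(-3)*(-4) = 48*(-4) = -192)
h(C(4, -1*(-4))) + n = 1 - 192 = -191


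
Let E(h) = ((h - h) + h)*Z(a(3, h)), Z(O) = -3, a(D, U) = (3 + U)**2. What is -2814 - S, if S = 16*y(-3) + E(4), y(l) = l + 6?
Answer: -2850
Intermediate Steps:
y(l) = 6 + l
E(h) = -3*h (E(h) = ((h - h) + h)*(-3) = (0 + h)*(-3) = h*(-3) = -3*h)
S = 36 (S = 16*(6 - 3) - 3*4 = 16*3 - 12 = 48 - 12 = 36)
-2814 - S = -2814 - 1*36 = -2814 - 36 = -2850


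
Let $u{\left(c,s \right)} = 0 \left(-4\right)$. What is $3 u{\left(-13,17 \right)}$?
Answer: $0$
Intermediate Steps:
$u{\left(c,s \right)} = 0$
$3 u{\left(-13,17 \right)} = 3 \cdot 0 = 0$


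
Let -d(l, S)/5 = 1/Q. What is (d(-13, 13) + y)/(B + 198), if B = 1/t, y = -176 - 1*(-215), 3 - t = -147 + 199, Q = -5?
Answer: 1960/9701 ≈ 0.20204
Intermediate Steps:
t = -49 (t = 3 - (-147 + 199) = 3 - 1*52 = 3 - 52 = -49)
d(l, S) = 1 (d(l, S) = -5/(-5) = -5*(-⅕) = 1)
y = 39 (y = -176 + 215 = 39)
B = -1/49 (B = 1/(-49) = -1/49 ≈ -0.020408)
(d(-13, 13) + y)/(B + 198) = (1 + 39)/(-1/49 + 198) = 40/(9701/49) = 40*(49/9701) = 1960/9701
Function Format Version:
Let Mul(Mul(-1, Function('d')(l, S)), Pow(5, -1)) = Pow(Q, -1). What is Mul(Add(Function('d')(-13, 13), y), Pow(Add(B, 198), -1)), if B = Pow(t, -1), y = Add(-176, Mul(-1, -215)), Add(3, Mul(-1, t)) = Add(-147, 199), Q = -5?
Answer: Rational(1960, 9701) ≈ 0.20204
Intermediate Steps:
t = -49 (t = Add(3, Mul(-1, Add(-147, 199))) = Add(3, Mul(-1, 52)) = Add(3, -52) = -49)
Function('d')(l, S) = 1 (Function('d')(l, S) = Mul(-5, Pow(-5, -1)) = Mul(-5, Rational(-1, 5)) = 1)
y = 39 (y = Add(-176, 215) = 39)
B = Rational(-1, 49) (B = Pow(-49, -1) = Rational(-1, 49) ≈ -0.020408)
Mul(Add(Function('d')(-13, 13), y), Pow(Add(B, 198), -1)) = Mul(Add(1, 39), Pow(Add(Rational(-1, 49), 198), -1)) = Mul(40, Pow(Rational(9701, 49), -1)) = Mul(40, Rational(49, 9701)) = Rational(1960, 9701)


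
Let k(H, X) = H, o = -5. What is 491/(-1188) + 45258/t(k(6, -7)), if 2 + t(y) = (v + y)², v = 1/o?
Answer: 1343774219/939708 ≈ 1430.0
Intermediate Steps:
v = -⅕ (v = 1/(-5) = -⅕ ≈ -0.20000)
t(y) = -2 + (-⅕ + y)²
491/(-1188) + 45258/t(k(6, -7)) = 491/(-1188) + 45258/(-2 + (-1 + 5*6)²/25) = 491*(-1/1188) + 45258/(-2 + (-1 + 30)²/25) = -491/1188 + 45258/(-2 + (1/25)*29²) = -491/1188 + 45258/(-2 + (1/25)*841) = -491/1188 + 45258/(-2 + 841/25) = -491/1188 + 45258/(791/25) = -491/1188 + 45258*(25/791) = -491/1188 + 1131450/791 = 1343774219/939708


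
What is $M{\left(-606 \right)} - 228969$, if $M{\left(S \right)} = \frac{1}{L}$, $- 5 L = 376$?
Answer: $- \frac{86092349}{376} \approx -2.2897 \cdot 10^{5}$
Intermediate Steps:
$L = - \frac{376}{5}$ ($L = \left(- \frac{1}{5}\right) 376 = - \frac{376}{5} \approx -75.2$)
$M{\left(S \right)} = - \frac{5}{376}$ ($M{\left(S \right)} = \frac{1}{- \frac{376}{5}} = - \frac{5}{376}$)
$M{\left(-606 \right)} - 228969 = - \frac{5}{376} - 228969 = - \frac{86092349}{376}$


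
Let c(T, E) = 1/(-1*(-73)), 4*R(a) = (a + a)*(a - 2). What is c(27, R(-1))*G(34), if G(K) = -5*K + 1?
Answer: -169/73 ≈ -2.3151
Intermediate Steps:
R(a) = a*(-2 + a)/2 (R(a) = ((a + a)*(a - 2))/4 = ((2*a)*(-2 + a))/4 = (2*a*(-2 + a))/4 = a*(-2 + a)/2)
c(T, E) = 1/73
G(K) = 1 - 5*K
c(27, R(-1))*G(34) = (1 - 5*34)/73 = (1 - 170)/73 = (1/73)*(-169) = -169/73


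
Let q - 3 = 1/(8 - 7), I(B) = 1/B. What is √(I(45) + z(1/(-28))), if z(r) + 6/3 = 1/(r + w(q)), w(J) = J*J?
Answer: I*√9566545/2235 ≈ 1.3839*I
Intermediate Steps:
q = 4 (q = 3 + 1/(8 - 7) = 3 + 1/1 = 3 + 1 = 4)
w(J) = J²
z(r) = -2 + 1/(16 + r) (z(r) = -2 + 1/(r + 4²) = -2 + 1/(r + 16) = -2 + 1/(16 + r))
√(I(45) + z(1/(-28))) = √(1/45 + (-31 - 2/(-28))/(16 + 1/(-28))) = √(1/45 + (-31 - 2*(-1/28))/(16 - 1/28)) = √(1/45 + (-31 + 1/14)/(447/28)) = √(1/45 + (28/447)*(-433/14)) = √(1/45 - 866/447) = √(-12841/6705) = I*√9566545/2235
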